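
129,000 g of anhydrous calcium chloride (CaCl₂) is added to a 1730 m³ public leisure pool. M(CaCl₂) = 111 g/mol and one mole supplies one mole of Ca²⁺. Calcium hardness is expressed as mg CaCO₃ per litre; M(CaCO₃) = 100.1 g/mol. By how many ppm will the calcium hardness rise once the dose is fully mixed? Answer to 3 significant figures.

Volume: 1730 m³ = 1,730,000 L.
Moles of Ca²⁺: 129,000 g ÷ 111 g/mol = 1162 mol.
As CaCO₃: 1162 mol × 100.1 g/mol = 116,300 g.
Rise: 116,300 g / 1,730,000 L × 1000 = 67.24 mg/L.

67.2 ppm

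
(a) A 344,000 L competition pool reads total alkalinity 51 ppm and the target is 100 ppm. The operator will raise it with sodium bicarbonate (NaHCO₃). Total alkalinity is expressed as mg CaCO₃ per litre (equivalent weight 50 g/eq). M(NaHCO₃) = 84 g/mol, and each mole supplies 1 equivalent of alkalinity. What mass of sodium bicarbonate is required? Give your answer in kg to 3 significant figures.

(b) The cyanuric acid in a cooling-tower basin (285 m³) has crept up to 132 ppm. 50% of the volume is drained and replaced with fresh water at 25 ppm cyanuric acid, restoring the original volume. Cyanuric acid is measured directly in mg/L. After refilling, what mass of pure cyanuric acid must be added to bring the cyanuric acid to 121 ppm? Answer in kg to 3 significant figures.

(a) Alkalinity to add: (100 − 51) = 49 mg/L as CaCO₃ × 344,000 L = 16,860 g as CaCO₃.
(a) Equivalents: 16,860 g ÷ 50 g/eq = 337.1 eq.
(a) NaHCO₃ supplies 1 eq per mole → 337.1 mol.
(a) Mass: 337.1 mol × 84 g/mol = 28,320 g.

(b) Volume: 285 m³ = 285,000 L.
(b) After draining 50% and refilling: 132 × 0.50 + 25 × 0.50 = 78.5 ppm.
(b) Deficit to target: 121 − 78.5 = 42.5 mg/L.
(b) Mass: 42.5 mg/L × 285,000 L = 12,110 g cyanuric acid.

(a) 28.3 kg; (b) 12.1 kg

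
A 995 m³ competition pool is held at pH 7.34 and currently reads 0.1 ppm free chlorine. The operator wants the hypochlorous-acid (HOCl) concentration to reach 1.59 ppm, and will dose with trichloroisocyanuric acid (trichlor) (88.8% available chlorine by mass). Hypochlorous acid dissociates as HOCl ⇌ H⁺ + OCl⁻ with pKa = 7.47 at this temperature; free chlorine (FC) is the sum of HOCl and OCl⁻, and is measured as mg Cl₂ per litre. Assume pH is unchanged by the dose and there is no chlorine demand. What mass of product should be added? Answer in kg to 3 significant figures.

2.99 kg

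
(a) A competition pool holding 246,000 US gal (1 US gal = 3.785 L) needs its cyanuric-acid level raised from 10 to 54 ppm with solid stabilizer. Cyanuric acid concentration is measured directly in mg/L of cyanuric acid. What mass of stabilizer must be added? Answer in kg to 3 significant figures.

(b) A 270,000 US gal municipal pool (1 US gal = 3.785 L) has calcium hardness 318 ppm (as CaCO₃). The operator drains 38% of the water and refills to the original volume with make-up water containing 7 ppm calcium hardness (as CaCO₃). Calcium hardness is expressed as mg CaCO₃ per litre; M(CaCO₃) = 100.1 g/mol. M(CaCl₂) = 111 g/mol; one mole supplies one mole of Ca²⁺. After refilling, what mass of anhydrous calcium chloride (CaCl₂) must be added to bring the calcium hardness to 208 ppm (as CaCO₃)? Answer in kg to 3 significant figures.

(a) 41.0 kg; (b) 9.27 kg

(a) Volume: 246,000 US gal × 3.785 L/gal = 931,110 L.
(a) CYA to add: (54 − 10) = 44 mg/L × 931,110 L = 40,970 g cyanuric acid.

(b) Volume: 270,000 US gal × 3.785 L/gal = 1,021,950 L.
(b) After draining 38% and refilling: 318 × 0.62 + 7 × 0.38 = 199.82 ppm.
(b) Deficit to target: 208 − 199.82 = 8.18 mg/L.
(b) As CaCO₃: 8.18 mg/L × 1,021,950 L = 8360 g; ÷ 100.1 = 83.51 mol Ca²⁺.
(b) Mass: 83.51 × 111 = 9270 g.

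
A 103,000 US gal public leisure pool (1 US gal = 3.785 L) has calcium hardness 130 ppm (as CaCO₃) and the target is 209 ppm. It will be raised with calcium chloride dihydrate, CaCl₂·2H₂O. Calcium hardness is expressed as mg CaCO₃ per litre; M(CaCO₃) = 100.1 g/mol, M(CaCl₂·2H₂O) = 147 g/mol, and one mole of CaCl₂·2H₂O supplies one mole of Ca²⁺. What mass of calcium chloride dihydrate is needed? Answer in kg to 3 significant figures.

45.2 kg

Volume: 103,000 US gal × 3.785 L/gal = 389,855 L.
Hardness to add: (209 − 130) = 79 mg/L as CaCO₃ × 389,855 L = 30,800 g as CaCO₃.
Moles of Ca²⁺ (1 mol Ca²⁺ ≡ 1 mol CaCO₃): 30,800 / 100.1 g/mol = 307.7 mol.
Mass of CaCl₂·2H₂O: 307.7 × 147 = 45,230 g.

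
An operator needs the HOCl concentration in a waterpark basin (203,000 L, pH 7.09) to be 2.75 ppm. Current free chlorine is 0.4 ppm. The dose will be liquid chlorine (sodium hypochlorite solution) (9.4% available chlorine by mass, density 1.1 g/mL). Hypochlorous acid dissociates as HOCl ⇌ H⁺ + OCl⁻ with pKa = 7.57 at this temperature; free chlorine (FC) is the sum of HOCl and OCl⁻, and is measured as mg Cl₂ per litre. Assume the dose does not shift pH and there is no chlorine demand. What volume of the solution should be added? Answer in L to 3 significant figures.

6.40 L

[OCl⁻]/[HOCl] = 10^(pH − pKa) = 10^(7.09 − 7.57) = 0.3311; fraction as HOCl = 1/(1 + 0.3311) = 0.7512.
Free chlorine required for 2.75 ppm HOCl: 2.75 / 0.7512 = 3.661 ppm.
FC to add: 3.661 − 0.4 = 3.261 mg/L as Cl₂.
Cl₂ equivalent: 3.261 mg/L × 203,000 L = 661.9 g.
Product at 9.4% available Cl: 661.9 / 0.094 = 7042 g.
Volume: 7042 g ÷ 1.1 g/mL = 6401 mL.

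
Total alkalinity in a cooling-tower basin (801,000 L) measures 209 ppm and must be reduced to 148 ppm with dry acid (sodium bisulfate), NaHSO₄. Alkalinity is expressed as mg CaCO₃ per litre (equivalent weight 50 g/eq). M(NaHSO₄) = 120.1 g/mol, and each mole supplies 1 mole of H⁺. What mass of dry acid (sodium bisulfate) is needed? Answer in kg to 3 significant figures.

Alkalinity to neutralize: (209 − 148) = 61 mg/L as CaCO₃ × 801,000 L = 48,860 g as CaCO₃.
Equivalents of H⁺ required: 48,860 ÷ 50 g/eq = 977.2 eq = 977.2 mol NaHSO₄.
Mass of NaHSO₄: 977.2 × 120.1 = 117,400 g.

117 kg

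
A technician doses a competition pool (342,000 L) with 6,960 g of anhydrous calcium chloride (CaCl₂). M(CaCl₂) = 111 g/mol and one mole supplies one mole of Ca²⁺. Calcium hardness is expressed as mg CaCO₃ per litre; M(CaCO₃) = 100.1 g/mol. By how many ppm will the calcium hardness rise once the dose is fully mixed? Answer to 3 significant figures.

Moles of Ca²⁺: 6,960 g ÷ 111 g/mol = 62.7 mol.
As CaCO₃: 62.7 mol × 100.1 g/mol = 6277 g.
Rise: 6277 g / 342,000 L × 1000 = 18.35 mg/L.

18.4 ppm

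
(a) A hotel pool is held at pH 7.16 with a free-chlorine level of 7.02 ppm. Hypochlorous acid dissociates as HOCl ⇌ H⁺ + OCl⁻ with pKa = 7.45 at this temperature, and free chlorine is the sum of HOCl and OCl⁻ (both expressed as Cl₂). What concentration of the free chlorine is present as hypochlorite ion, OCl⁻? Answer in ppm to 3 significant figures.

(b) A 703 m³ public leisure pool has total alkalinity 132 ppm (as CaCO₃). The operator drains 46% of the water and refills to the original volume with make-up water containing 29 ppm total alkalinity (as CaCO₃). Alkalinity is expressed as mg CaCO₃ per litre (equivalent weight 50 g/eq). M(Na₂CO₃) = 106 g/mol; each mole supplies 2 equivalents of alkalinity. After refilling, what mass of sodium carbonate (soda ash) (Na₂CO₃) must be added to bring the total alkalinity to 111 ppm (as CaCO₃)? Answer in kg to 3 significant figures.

(a) [OCl⁻]/[HOCl] = 10^(pH − pKa) = 10^(7.16 − 7.45) = 10^-0.29 = 0.5129.
(a) Fraction as HOCl = 1 / (1 + 0.5129) = 0.661.
(a) OCl⁻ = (1 − 0.661) × 7.02 ppm = 2.38 ppm.

(b) Volume: 703 m³ = 703,000 L.
(b) After draining 46% and refilling: 132 × 0.54 + 29 × 0.46 = 84.62 ppm.
(b) Deficit to target: 111 − 84.62 = 26.38 mg/L.
(b) As CaCO₃: 26.38 mg/L × 703,000 L = 18,550 g; ÷ 50 g/eq ÷ 2 = 185.5 mol Na₂CO₃.
(b) Mass: 185.5 × 106 = 19,660 g.

(a) 2.38 ppm; (b) 19.7 kg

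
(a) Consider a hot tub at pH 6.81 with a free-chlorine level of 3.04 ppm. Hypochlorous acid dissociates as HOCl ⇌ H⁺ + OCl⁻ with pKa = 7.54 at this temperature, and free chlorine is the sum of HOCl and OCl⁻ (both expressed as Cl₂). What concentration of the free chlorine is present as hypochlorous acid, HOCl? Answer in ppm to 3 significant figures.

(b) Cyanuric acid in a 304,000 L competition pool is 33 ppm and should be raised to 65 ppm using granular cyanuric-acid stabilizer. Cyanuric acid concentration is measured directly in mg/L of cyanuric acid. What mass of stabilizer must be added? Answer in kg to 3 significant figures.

(a) 2.56 ppm; (b) 9.73 kg

(a) [OCl⁻]/[HOCl] = 10^(pH − pKa) = 10^(6.81 − 7.54) = 10^-0.73 = 0.1862.
(a) Fraction as HOCl = 1 / (1 + 0.1862) = 0.843.
(a) HOCl = 0.843 × 3.04 ppm = 2.563 ppm.

(b) CYA to add: (65 − 33) = 32 mg/L × 304,000 L = 9728 g cyanuric acid.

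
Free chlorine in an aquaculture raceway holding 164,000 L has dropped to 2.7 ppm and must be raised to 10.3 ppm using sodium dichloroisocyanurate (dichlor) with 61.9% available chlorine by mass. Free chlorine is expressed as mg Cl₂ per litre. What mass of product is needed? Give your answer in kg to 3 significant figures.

Chlorine deficit: 10.3 − 2.7 = 7.6 ppm = 7.6 mg/L as Cl₂.
Cl₂ equivalent needed: 7.6 mg/L × 164,000 L = 1,246,000 mg = 1246 g.
Product at 61.9% available chlorine: 1246 / 0.619 = 2014 g.

2.01 kg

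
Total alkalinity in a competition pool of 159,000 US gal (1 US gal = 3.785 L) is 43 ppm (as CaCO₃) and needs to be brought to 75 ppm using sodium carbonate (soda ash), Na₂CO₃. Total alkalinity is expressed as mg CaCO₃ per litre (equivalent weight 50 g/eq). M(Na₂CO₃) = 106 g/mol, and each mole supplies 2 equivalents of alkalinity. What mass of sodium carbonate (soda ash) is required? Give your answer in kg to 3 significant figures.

20.4 kg

Volume: 159,000 US gal × 3.785 L/gal = 601,815 L.
Alkalinity to add: (75 − 43) = 32 mg/L as CaCO₃ × 601,815 L = 19,260 g as CaCO₃.
Equivalents: 19,260 g ÷ 50 g/eq = 385.2 eq.
Each mole of Na₂CO₃ supplies 2 eq, so 385.2 / 2 = 192.6 mol.
Mass: 192.6 mol × 106 g/mol = 20,410 g.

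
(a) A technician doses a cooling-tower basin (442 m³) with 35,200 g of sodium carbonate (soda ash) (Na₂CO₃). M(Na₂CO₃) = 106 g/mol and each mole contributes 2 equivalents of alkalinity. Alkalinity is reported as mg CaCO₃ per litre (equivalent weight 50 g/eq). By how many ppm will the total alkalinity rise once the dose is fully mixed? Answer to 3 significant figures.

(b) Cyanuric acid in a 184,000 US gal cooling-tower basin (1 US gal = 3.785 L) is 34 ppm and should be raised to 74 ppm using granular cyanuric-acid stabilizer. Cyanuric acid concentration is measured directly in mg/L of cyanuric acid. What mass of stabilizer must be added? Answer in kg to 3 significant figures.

(a) 75.1 ppm; (b) 27.9 kg

(a) Volume: 442 m³ = 442,000 L.
(a) Moles of Na₂CO₃: 35,200 g ÷ 106 g/mol = 332.1 mol → 664.2 eq of alkalinity.
(a) As CaCO₃: 664.2 eq × 50 g/eq = 33,210 g.
(a) Rise: 33,210 g / 442,000 L × 1000 = 75.13 mg/L.

(b) Volume: 184,000 US gal × 3.785 L/gal = 696,440 L.
(b) CYA to add: (74 − 34) = 40 mg/L × 696,440 L = 27,860 g cyanuric acid.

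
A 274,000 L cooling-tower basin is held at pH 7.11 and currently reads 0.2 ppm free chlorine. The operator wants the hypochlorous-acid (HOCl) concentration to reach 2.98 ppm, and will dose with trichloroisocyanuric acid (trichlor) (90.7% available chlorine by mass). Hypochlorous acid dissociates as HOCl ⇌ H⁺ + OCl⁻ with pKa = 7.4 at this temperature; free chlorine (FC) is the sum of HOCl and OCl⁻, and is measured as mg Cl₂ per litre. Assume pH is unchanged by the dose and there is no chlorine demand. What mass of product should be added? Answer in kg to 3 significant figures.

[OCl⁻]/[HOCl] = 10^(pH − pKa) = 10^(7.11 − 7.4) = 0.5129; fraction as HOCl = 1/(1 + 0.5129) = 0.661.
Free chlorine required for 2.98 ppm HOCl: 2.98 / 0.661 = 4.508 ppm.
FC to add: 4.508 − 0.2 = 4.308 mg/L as Cl₂.
Cl₂ equivalent: 4.308 mg/L × 274,000 L = 1180 g.
Product at 90.7% available Cl: 1180 / 0.907 = 1302 g.

1.30 kg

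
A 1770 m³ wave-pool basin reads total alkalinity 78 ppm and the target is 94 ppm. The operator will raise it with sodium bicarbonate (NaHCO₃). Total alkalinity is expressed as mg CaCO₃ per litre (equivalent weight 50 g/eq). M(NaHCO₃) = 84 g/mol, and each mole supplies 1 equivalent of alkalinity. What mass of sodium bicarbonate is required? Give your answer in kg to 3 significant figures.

47.6 kg

Volume: 1770 m³ = 1,770,000 L.
Alkalinity to add: (94 − 78) = 16 mg/L as CaCO₃ × 1,770,000 L = 28,320 g as CaCO₃.
Equivalents: 28,320 g ÷ 50 g/eq = 566.4 eq.
NaHCO₃ supplies 1 eq per mole → 566.4 mol.
Mass: 566.4 mol × 84 g/mol = 47,580 g.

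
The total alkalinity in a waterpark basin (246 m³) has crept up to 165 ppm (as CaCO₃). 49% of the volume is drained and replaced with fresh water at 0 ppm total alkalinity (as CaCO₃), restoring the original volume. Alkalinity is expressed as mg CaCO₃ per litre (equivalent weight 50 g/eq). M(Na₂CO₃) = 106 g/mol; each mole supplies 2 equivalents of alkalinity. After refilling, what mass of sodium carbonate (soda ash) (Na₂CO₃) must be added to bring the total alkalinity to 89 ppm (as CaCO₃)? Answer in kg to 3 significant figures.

1.26 kg

Volume: 246 m³ = 246,000 L.
After draining 49% and refilling: 165 × 0.51 + 0 × 0.49 = 84.15 ppm.
Deficit to target: 89 − 84.15 = 4.85 mg/L.
As CaCO₃: 4.85 mg/L × 246,000 L = 1193 g; ÷ 50 g/eq ÷ 2 = 11.93 mol Na₂CO₃.
Mass: 11.93 × 106 = 1265 g.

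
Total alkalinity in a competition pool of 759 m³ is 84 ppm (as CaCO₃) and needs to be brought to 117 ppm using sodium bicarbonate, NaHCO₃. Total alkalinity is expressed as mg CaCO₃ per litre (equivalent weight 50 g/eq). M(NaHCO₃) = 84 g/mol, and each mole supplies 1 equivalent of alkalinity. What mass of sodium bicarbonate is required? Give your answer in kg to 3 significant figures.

42.1 kg

Volume: 759 m³ = 759,000 L.
Alkalinity to add: (117 − 84) = 33 mg/L as CaCO₃ × 759,000 L = 25,050 g as CaCO₃.
Equivalents: 25,050 g ÷ 50 g/eq = 500.9 eq.
NaHCO₃ supplies 1 eq per mole → 500.9 mol.
Mass: 500.9 mol × 84 g/mol = 42,080 g.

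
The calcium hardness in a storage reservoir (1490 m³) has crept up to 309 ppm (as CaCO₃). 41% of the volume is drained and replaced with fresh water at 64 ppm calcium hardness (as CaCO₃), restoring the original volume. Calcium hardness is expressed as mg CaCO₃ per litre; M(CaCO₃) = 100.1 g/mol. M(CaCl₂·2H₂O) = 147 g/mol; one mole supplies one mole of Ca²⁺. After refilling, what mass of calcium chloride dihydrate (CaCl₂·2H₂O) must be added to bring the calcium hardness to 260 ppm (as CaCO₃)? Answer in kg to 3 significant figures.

113 kg

Volume: 1490 m³ = 1,490,000 L.
After draining 41% and refilling: 309 × 0.59 + 64 × 0.41 = 208.55 ppm.
Deficit to target: 260 − 208.55 = 51.45 mg/L.
As CaCO₃: 51.45 mg/L × 1,490,000 L = 76,660 g; ÷ 100.1 = 765.8 mol Ca²⁺.
Mass: 765.8 × 147 = 112,600 g.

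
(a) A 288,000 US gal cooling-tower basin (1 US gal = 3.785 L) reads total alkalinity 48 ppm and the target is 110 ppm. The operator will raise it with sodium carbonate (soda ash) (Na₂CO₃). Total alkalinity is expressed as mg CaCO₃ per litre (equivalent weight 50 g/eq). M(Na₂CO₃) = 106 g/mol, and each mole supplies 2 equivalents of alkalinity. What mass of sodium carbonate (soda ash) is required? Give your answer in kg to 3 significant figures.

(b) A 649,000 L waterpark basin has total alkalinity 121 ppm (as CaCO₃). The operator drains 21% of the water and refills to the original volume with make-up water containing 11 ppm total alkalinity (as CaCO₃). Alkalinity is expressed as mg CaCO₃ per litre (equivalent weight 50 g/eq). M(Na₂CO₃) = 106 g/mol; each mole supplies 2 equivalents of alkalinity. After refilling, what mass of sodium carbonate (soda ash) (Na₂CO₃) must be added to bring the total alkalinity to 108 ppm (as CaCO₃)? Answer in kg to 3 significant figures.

(a) Volume: 288,000 US gal × 3.785 L/gal = 1,090,080 L.
(a) Alkalinity to add: (110 − 48) = 62 mg/L as CaCO₃ × 1,090,080 L = 67,580 g as CaCO₃.
(a) Equivalents: 67,580 g ÷ 50 g/eq = 1352 eq.
(a) Each mole of Na₂CO₃ supplies 2 eq, so 1352 / 2 = 675.8 mol.
(a) Mass: 675.8 mol × 106 g/mol = 71,640 g.

(b) After draining 21% and refilling: 121 × 0.79 + 11 × 0.21 = 97.9 ppm.
(b) Deficit to target: 108 − 97.9 = 10.1 mg/L.
(b) As CaCO₃: 10.1 mg/L × 649,000 L = 6555 g; ÷ 50 g/eq ÷ 2 = 65.55 mol Na₂CO₃.
(b) Mass: 65.55 × 106 = 6948 g.

(a) 71.6 kg; (b) 6.95 kg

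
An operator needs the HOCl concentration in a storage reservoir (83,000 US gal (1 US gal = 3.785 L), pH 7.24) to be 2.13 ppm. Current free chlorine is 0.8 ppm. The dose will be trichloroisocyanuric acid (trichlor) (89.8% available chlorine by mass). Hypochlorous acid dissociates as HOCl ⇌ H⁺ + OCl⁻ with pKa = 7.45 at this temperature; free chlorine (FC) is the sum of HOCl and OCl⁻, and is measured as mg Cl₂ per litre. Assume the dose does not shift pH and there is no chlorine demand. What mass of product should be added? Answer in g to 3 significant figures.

Volume: 83,000 US gal × 3.785 L/gal = 314,155 L.
[OCl⁻]/[HOCl] = 10^(pH − pKa) = 10^(7.24 − 7.45) = 0.6166; fraction as HOCl = 1/(1 + 0.6166) = 0.6186.
Free chlorine required for 2.13 ppm HOCl: 2.13 / 0.6186 = 3.443 ppm.
FC to add: 3.443 − 0.8 = 2.643 mg/L as Cl₂.
Cl₂ equivalent: 2.643 mg/L × 314,155 L = 830.4 g.
Product at 89.8% available Cl: 830.4 / 0.898 = 924.7 g.

925 g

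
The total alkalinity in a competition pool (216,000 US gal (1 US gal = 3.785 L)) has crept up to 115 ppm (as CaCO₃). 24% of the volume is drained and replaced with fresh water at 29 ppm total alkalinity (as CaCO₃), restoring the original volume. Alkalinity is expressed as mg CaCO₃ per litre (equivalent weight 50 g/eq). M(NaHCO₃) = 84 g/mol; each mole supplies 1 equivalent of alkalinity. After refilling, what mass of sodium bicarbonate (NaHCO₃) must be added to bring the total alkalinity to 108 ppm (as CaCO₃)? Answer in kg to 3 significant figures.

18.7 kg

Volume: 216,000 US gal × 3.785 L/gal = 817,560 L.
After draining 24% and refilling: 115 × 0.76 + 29 × 0.24 = 94.36 ppm.
Deficit to target: 108 − 94.36 = 13.64 mg/L.
As CaCO₃: 13.64 mg/L × 817,560 L = 11,150 g; ÷ 50 g/eq ÷ 1 = 223 mol NaHCO₃.
Mass: 223 × 84 = 18,730 g.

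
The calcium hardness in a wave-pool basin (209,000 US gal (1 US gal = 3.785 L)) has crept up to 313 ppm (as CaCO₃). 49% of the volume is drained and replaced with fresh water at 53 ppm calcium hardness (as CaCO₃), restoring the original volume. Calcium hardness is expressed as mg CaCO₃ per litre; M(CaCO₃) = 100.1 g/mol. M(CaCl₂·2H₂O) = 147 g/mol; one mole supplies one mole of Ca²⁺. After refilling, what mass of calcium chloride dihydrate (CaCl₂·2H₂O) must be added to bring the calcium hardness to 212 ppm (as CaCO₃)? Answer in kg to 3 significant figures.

Volume: 209,000 US gal × 3.785 L/gal = 791,065 L.
After draining 49% and refilling: 313 × 0.51 + 53 × 0.49 = 185.6 ppm.
Deficit to target: 212 − 185.6 = 26.4 mg/L.
As CaCO₃: 26.4 mg/L × 791,065 L = 20,880 g; ÷ 100.1 = 208.6 mol Ca²⁺.
Mass: 208.6 × 147 = 30,670 g.

30.7 kg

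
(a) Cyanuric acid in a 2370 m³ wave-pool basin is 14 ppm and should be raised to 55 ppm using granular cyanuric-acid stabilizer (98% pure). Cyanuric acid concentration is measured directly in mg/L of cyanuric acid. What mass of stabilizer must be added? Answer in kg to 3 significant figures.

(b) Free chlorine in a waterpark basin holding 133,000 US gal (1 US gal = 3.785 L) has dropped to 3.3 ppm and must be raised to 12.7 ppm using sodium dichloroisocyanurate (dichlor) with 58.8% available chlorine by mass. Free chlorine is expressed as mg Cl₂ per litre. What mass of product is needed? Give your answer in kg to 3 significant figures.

(a) 99.2 kg; (b) 8.05 kg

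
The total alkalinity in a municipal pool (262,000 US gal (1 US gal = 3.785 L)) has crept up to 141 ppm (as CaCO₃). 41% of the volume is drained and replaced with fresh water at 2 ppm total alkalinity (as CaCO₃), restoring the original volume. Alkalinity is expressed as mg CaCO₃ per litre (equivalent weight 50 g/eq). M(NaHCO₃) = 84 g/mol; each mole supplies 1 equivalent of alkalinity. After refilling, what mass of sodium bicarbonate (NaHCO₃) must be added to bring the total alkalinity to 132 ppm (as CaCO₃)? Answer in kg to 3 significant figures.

80.0 kg

Volume: 262,000 US gal × 3.785 L/gal = 991,670 L.
After draining 41% and refilling: 141 × 0.59 + 2 × 0.41 = 84.01 ppm.
Deficit to target: 132 − 84.01 = 47.99 mg/L.
As CaCO₃: 47.99 mg/L × 991,670 L = 47,590 g; ÷ 50 g/eq ÷ 1 = 951.8 mol NaHCO₃.
Mass: 951.8 × 84 = 79,950 g.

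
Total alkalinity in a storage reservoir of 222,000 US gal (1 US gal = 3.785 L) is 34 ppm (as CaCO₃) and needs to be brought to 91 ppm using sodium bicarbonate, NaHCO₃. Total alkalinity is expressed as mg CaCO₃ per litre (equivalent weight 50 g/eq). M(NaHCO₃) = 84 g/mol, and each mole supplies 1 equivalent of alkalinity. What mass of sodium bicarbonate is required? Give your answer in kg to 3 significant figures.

80.5 kg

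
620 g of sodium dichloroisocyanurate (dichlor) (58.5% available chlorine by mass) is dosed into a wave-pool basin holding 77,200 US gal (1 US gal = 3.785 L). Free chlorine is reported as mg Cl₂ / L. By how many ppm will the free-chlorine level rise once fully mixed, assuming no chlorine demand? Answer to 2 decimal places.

1.24 ppm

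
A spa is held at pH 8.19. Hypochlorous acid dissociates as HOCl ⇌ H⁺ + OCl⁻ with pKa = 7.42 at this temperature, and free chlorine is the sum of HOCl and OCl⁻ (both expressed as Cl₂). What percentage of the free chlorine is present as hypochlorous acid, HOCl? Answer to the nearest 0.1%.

14.5%

[OCl⁻]/[HOCl] = 10^(pH − pKa) = 10^(8.19 − 7.42) = 10^0.77 = 5.888.
Fraction as HOCl = 1 / (1 + 5.888) = 0.1452.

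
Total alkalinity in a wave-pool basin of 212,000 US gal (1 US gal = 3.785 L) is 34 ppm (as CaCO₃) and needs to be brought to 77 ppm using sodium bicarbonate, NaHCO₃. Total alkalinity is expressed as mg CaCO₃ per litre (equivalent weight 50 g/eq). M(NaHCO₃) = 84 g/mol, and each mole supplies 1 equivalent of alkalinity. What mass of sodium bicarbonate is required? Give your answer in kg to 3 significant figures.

Volume: 212,000 US gal × 3.785 L/gal = 802,420 L.
Alkalinity to add: (77 − 34) = 43 mg/L as CaCO₃ × 802,420 L = 34,500 g as CaCO₃.
Equivalents: 34,500 g ÷ 50 g/eq = 690.1 eq.
NaHCO₃ supplies 1 eq per mole → 690.1 mol.
Mass: 690.1 mol × 84 g/mol = 57,970 g.

58.0 kg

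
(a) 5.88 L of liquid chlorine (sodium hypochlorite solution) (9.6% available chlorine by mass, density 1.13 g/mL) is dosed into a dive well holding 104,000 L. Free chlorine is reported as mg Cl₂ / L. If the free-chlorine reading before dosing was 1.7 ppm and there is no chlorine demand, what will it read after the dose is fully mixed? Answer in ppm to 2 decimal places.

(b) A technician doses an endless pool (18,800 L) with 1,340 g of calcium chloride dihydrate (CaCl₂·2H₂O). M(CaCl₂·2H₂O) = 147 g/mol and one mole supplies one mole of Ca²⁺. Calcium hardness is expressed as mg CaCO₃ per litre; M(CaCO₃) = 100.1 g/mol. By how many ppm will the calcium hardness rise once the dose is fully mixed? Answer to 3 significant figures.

(a) Mass of solution: 5.88 L × 1000 mL/L × 1.13 g/mL = 6644 g.
(a) Available chlorine delivered: 6644 g × 0.096 = 637.9 g as Cl₂.
(a) Concentration rise: 637.9 g / 104,000 L = 6.133 mg/L = 6.13 ppm.
(a) Final FC: 1.7 + 6.13 = 7.83 ppm.

(b) Moles of Ca²⁺: 1,340 g ÷ 147 g/mol = 9.116 mol.
(b) As CaCO₃: 9.116 mol × 100.1 g/mol = 912.5 g.
(b) Rise: 912.5 g / 18,800 L × 1000 = 48.54 mg/L.

(a) 7.83 ppm; (b) 48.5 ppm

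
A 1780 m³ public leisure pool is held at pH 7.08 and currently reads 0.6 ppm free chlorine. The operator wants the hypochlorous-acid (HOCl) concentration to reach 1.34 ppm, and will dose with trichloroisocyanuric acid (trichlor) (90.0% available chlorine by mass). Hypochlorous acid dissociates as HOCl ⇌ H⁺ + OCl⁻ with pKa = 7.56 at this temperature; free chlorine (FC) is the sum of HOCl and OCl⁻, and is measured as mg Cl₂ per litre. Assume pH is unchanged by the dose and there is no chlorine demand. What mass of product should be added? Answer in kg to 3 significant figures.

Volume: 1780 m³ = 1,780,000 L.
[OCl⁻]/[HOCl] = 10^(pH − pKa) = 10^(7.08 − 7.56) = 0.3311; fraction as HOCl = 1/(1 + 0.3311) = 0.7512.
Free chlorine required for 1.34 ppm HOCl: 1.34 / 0.7512 = 1.784 ppm.
FC to add: 1.784 − 0.6 = 1.184 mg/L as Cl₂.
Cl₂ equivalent: 1.184 mg/L × 1,780,000 L = 2107 g.
Product at 90.0% available Cl: 2107 / 0.9 = 2341 g.

2.34 kg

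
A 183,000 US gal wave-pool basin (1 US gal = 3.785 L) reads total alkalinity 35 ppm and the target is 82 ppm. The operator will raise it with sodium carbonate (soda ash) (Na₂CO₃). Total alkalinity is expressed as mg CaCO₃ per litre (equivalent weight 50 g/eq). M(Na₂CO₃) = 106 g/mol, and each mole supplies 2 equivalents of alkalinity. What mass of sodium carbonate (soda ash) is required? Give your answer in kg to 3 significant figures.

34.5 kg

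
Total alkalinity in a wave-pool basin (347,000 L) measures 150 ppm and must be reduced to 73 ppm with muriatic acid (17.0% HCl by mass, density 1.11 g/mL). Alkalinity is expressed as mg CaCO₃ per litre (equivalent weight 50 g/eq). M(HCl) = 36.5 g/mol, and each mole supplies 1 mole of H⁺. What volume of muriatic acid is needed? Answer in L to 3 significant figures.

Alkalinity to neutralize: (150 − 73) = 77 mg/L as CaCO₃ × 347,000 L = 26,720 g as CaCO₃.
Equivalents of H⁺ required: 26,720 ÷ 50 g/eq = 534.4 eq = 534.4 mol HCl.
Mass of HCl: 534.4 × 36.5 = 19,500 g.
Mass of 17.0% solution: 19,500 / 0.17 = 114,700 g.
Volume: 114,700 g ÷ 1.11 g/mL = 103,400 mL.

103 L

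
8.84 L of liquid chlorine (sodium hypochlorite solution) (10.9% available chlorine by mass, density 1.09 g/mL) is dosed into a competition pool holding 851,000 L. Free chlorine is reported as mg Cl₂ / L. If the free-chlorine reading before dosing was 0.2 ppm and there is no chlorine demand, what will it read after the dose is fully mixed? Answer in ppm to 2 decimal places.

Mass of solution: 8.84 L × 1000 mL/L × 1.09 g/mL = 9636 g.
Available chlorine delivered: 9636 g × 0.109 = 1050 g as Cl₂.
Concentration rise: 1050 g / 851,000 L = 1.234 mg/L = 1.23 ppm.
Final FC: 0.2 + 1.23 = 1.43 ppm.

1.43 ppm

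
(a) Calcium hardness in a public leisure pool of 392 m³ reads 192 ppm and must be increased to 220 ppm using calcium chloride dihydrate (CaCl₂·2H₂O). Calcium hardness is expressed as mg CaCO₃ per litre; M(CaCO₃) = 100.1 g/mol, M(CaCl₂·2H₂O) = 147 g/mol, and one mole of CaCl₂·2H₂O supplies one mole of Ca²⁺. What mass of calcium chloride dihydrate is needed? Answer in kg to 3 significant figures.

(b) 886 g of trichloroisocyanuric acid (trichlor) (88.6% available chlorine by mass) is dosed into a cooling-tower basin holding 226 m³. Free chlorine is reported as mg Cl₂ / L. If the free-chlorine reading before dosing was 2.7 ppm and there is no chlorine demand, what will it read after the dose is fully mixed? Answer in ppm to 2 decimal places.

(a) 16.1 kg; (b) 6.17 ppm

(a) Volume: 392 m³ = 392,000 L.
(a) Hardness to add: (220 − 192) = 28 mg/L as CaCO₃ × 392,000 L = 10,980 g as CaCO₃.
(a) Moles of Ca²⁺ (1 mol Ca²⁺ ≡ 1 mol CaCO₃): 10,980 / 100.1 g/mol = 109.7 mol.
(a) Mass of CaCl₂·2H₂O: 109.7 × 147 = 16,120 g.

(b) Volume: 226 m³ = 226,000 L.
(b) Available chlorine delivered: 886 g × 0.886 = 785 g as Cl₂.
(b) Concentration rise: 785 g / 226,000 L = 3.473 mg/L = 3.47 ppm.
(b) Final FC: 2.7 + 3.47 = 6.17 ppm.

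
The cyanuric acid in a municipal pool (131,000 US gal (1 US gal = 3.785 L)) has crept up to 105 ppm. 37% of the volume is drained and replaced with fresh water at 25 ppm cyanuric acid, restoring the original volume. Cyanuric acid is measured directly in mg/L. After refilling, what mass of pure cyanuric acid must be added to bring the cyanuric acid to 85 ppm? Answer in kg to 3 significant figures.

Volume: 131,000 US gal × 3.785 L/gal = 495,835 L.
After draining 37% and refilling: 105 × 0.63 + 25 × 0.37 = 75.4 ppm.
Deficit to target: 85 − 75.4 = 9.6 mg/L.
Mass: 9.6 mg/L × 495,835 L = 4760 g cyanuric acid.

4.76 kg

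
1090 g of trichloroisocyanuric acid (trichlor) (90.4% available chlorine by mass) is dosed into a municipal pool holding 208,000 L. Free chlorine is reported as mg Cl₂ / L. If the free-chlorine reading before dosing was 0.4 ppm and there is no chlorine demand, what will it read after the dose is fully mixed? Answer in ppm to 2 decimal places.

5.14 ppm

Available chlorine delivered: 1090 g × 0.904 = 985.4 g as Cl₂.
Concentration rise: 985.4 g / 208,000 L = 4.737 mg/L = 4.74 ppm.
Final FC: 0.4 + 4.74 = 5.14 ppm.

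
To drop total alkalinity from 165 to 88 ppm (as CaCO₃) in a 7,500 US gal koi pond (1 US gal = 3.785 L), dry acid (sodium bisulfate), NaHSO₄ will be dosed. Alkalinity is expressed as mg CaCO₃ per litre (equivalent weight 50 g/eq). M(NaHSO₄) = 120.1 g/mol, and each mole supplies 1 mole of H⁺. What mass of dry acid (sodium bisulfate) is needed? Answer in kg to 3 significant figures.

5.25 kg

Volume: 7,500 US gal × 3.785 L/gal = 28,388 L.
Alkalinity to neutralize: (165 − 88) = 77 mg/L as CaCO₃ × 28,388 L = 2186 g as CaCO₃.
Equivalents of H⁺ required: 2186 ÷ 50 g/eq = 43.72 eq = 43.72 mol NaHSO₄.
Mass of NaHSO₄: 43.72 × 120.1 = 5250 g.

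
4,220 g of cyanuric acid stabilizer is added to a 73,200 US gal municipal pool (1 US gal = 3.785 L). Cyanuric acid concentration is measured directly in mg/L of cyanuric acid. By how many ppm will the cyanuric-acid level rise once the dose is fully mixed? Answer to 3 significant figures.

15.2 ppm

Volume: 73,200 US gal × 3.785 L/gal = 277,062 L.
Rise: 4,220 g / 277,062 L × 1000 = 15.23 mg/L.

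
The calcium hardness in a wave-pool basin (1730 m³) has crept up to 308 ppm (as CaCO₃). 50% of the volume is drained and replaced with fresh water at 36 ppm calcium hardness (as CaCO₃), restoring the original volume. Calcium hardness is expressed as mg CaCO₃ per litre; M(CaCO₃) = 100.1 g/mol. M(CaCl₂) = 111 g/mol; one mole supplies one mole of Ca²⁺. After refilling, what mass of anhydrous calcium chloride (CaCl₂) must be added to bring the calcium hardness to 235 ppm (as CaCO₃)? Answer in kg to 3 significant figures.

121 kg

Volume: 1730 m³ = 1,730,000 L.
After draining 50% and refilling: 308 × 0.50 + 36 × 0.50 = 172 ppm.
Deficit to target: 235 − 172 = 63 mg/L.
As CaCO₃: 63 mg/L × 1,730,000 L = 109,000 g; ÷ 100.1 = 1089 mol Ca²⁺.
Mass: 1089 × 111 = 120,900 g.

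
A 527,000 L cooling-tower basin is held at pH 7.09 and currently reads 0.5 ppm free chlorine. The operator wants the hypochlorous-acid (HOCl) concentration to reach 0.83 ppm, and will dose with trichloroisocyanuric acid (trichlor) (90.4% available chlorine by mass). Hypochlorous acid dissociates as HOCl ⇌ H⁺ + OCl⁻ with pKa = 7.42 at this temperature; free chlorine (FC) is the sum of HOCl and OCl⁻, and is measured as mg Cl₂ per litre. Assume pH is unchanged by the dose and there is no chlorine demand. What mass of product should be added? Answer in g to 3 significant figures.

[OCl⁻]/[HOCl] = 10^(pH − pKa) = 10^(7.09 − 7.42) = 0.4677; fraction as HOCl = 1/(1 + 0.4677) = 0.6813.
Free chlorine required for 0.83 ppm HOCl: 0.83 / 0.6813 = 1.218 ppm.
FC to add: 1.218 − 0.5 = 0.7182 mg/L as Cl₂.
Cl₂ equivalent: 0.7182 mg/L × 527,000 L = 378.5 g.
Product at 90.4% available Cl: 378.5 / 0.904 = 418.7 g.

419 g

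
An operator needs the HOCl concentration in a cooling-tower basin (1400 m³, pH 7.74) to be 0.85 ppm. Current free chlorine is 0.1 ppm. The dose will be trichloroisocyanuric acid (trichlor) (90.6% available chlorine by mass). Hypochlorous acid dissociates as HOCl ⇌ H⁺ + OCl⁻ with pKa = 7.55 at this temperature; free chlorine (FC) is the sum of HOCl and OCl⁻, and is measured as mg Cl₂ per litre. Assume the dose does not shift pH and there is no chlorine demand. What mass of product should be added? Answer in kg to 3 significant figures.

3.19 kg

Volume: 1400 m³ = 1,400,000 L.
[OCl⁻]/[HOCl] = 10^(pH − pKa) = 10^(7.74 − 7.55) = 1.549; fraction as HOCl = 1/(1 + 1.549) = 0.3923.
Free chlorine required for 0.85 ppm HOCl: 0.85 / 0.3923 = 2.166 ppm.
FC to add: 2.166 − 0.1 = 2.066 mg/L as Cl₂.
Cl₂ equivalent: 2.066 mg/L × 1,400,000 L = 2893 g.
Product at 90.6% available Cl: 2893 / 0.906 = 3193 g.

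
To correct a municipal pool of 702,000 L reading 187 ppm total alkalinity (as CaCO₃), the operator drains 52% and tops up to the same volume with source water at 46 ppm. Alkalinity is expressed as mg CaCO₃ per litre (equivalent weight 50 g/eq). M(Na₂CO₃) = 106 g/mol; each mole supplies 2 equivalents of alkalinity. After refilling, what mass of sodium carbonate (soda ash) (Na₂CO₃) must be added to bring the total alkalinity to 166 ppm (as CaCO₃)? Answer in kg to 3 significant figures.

38.9 kg

After draining 52% and refilling: 187 × 0.48 + 46 × 0.52 = 113.68 ppm.
Deficit to target: 166 − 113.68 = 52.32 mg/L.
As CaCO₃: 52.32 mg/L × 702,000 L = 36,730 g; ÷ 50 g/eq ÷ 2 = 367.3 mol Na₂CO₃.
Mass: 367.3 × 106 = 38,930 g.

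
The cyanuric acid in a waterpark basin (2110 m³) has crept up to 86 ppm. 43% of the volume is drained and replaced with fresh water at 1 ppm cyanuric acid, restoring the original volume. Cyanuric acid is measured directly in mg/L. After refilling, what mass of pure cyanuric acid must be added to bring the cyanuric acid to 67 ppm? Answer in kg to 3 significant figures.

Volume: 2110 m³ = 2,110,000 L.
After draining 43% and refilling: 86 × 0.57 + 1 × 0.43 = 49.45 ppm.
Deficit to target: 67 − 49.45 = 17.55 mg/L.
Mass: 17.55 mg/L × 2,110,000 L = 37,030 g cyanuric acid.

37.0 kg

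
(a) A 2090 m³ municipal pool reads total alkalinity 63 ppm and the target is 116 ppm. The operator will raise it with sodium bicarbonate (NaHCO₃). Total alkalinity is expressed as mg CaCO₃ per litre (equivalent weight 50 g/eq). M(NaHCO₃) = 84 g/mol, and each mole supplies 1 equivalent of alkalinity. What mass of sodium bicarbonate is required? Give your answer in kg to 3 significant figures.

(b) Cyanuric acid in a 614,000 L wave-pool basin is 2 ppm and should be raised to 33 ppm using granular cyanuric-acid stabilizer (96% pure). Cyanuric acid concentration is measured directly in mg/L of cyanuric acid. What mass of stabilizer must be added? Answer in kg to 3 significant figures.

(a) Volume: 2090 m³ = 2,090,000 L.
(a) Alkalinity to add: (116 − 63) = 53 mg/L as CaCO₃ × 2,090,000 L = 110,800 g as CaCO₃.
(a) Equivalents: 110,800 g ÷ 50 g/eq = 2215 eq.
(a) NaHCO₃ supplies 1 eq per mole → 2215 mol.
(a) Mass: 2215 mol × 84 g/mol = 186,100 g.

(b) CYA to add: (33 − 2) = 31 mg/L × 614,000 L = 19,030 g cyanuric acid.
(b) At 96% purity: 19,030 / 0.96 = 19,830 g product.

(a) 186 kg; (b) 19.8 kg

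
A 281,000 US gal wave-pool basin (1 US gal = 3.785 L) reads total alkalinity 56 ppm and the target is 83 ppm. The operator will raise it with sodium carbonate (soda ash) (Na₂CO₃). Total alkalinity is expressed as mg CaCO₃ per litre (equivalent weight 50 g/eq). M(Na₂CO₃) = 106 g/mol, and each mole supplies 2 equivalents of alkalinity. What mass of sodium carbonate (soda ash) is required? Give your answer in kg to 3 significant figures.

30.4 kg

Volume: 281,000 US gal × 3.785 L/gal = 1,063,585 L.
Alkalinity to add: (83 − 56) = 27 mg/L as CaCO₃ × 1,063,585 L = 28,720 g as CaCO₃.
Equivalents: 28,720 g ÷ 50 g/eq = 574.3 eq.
Each mole of Na₂CO₃ supplies 2 eq, so 574.3 / 2 = 287.2 mol.
Mass: 287.2 mol × 106 g/mol = 30,440 g.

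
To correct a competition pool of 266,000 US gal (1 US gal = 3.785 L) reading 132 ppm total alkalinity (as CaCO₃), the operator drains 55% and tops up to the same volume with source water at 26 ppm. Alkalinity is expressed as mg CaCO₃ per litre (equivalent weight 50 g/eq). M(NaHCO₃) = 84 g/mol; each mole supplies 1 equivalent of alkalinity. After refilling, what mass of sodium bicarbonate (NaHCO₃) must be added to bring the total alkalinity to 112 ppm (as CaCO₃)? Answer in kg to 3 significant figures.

Volume: 266,000 US gal × 3.785 L/gal = 1,006,810 L.
After draining 55% and refilling: 132 × 0.45 + 26 × 0.55 = 73.7 ppm.
Deficit to target: 112 − 73.7 = 38.3 mg/L.
As CaCO₃: 38.3 mg/L × 1,006,810 L = 38,560 g; ÷ 50 g/eq ÷ 1 = 771.2 mol NaHCO₃.
Mass: 771.2 × 84 = 64,780 g.

64.8 kg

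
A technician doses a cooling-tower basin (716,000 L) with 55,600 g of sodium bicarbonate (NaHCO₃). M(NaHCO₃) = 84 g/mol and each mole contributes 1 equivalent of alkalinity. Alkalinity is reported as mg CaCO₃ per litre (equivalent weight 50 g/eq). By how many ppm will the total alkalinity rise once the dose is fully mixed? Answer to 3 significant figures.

Moles of NaHCO₃: 55,600 g ÷ 84 g/mol = 661.9 mol → 661.9 eq of alkalinity.
As CaCO₃: 661.9 eq × 50 g/eq = 33,100 g.
Rise: 33,100 g / 716,000 L × 1000 = 46.22 mg/L.

46.2 ppm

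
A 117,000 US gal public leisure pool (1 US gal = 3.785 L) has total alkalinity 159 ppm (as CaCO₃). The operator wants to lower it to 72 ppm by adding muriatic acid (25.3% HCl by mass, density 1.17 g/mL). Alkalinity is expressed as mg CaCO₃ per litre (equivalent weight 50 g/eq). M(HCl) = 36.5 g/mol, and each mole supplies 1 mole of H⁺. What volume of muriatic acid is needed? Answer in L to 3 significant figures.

Volume: 117,000 US gal × 3.785 L/gal = 442,845 L.
Alkalinity to neutralize: (159 − 72) = 87 mg/L as CaCO₃ × 442,845 L = 38,530 g as CaCO₃.
Equivalents of H⁺ required: 38,530 ÷ 50 g/eq = 770.6 eq = 770.6 mol HCl.
Mass of HCl: 770.6 × 36.5 = 28,130 g.
Mass of 25.3% solution: 28,130 / 0.253 = 111,200 g.
Volume: 111,200 g ÷ 1.17 g/mL = 95,010 mL.

95.0 L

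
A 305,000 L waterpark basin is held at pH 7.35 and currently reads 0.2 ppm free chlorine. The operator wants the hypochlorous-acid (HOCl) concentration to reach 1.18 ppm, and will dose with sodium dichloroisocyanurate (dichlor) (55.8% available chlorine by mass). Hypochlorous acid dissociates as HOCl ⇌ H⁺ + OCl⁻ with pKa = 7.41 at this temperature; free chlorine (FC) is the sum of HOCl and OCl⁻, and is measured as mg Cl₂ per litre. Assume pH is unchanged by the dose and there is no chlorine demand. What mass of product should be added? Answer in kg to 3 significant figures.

[OCl⁻]/[HOCl] = 10^(pH − pKa) = 10^(7.35 − 7.41) = 0.871; fraction as HOCl = 1/(1 + 0.871) = 0.5345.
Free chlorine required for 1.18 ppm HOCl: 1.18 / 0.5345 = 2.208 ppm.
FC to add: 2.208 − 0.2 = 2.008 mg/L as Cl₂.
Cl₂ equivalent: 2.008 mg/L × 305,000 L = 612.4 g.
Product at 55.8% available Cl: 612.4 / 0.558 = 1097 g.

1.10 kg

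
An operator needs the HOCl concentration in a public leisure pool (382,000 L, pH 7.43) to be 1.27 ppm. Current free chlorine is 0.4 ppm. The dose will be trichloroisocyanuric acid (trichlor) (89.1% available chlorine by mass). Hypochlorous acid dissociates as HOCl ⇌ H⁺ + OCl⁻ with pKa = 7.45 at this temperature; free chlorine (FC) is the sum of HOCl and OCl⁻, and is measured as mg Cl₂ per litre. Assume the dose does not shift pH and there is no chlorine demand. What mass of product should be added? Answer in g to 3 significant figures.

893 g

[OCl⁻]/[HOCl] = 10^(pH − pKa) = 10^(7.43 − 7.45) = 0.955; fraction as HOCl = 1/(1 + 0.955) = 0.5115.
Free chlorine required for 1.27 ppm HOCl: 1.27 / 0.5115 = 2.483 ppm.
FC to add: 2.483 − 0.4 = 2.083 mg/L as Cl₂.
Cl₂ equivalent: 2.083 mg/L × 382,000 L = 795.6 g.
Product at 89.1% available Cl: 795.6 / 0.891 = 893 g.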